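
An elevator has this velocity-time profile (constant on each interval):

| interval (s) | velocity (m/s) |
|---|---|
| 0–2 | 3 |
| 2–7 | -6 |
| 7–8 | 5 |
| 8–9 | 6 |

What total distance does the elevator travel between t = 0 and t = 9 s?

47 m

Distance (not displacement) is the total path length: add the absolute areas under v-t.
0–2 s: |3| × 2 = 6 m
2–7 s: |-6| × 5 = 30 m
7–8 s: |5| × 1 = 5 m
8–9 s: |6| × 1 = 6 m
Total distance = 47 m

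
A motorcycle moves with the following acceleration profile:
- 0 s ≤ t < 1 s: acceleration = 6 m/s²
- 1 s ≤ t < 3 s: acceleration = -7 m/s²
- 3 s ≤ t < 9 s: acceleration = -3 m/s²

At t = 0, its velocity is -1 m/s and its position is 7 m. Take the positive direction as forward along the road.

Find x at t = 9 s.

-103 m

On each constant-a segment, Δv = aΔt and Δx = v₀Δt + ½aΔt²; chain segment to segment.
0–1 s: v starts -1 m/s; Δx = -1·1 + ½·6·1² = 2 m; v ends 5 m/s.
1–3 s: v starts 5 m/s; Δx = 5·2 + ½·-7·2² = -4 m; v ends -9 m/s.
3–9 s: v starts -9 m/s; Δx = -9·6 + ½·-3·6² = -108 m; v ends -27 m/s.
x(9) = 7 + Σ Δx = -103 m.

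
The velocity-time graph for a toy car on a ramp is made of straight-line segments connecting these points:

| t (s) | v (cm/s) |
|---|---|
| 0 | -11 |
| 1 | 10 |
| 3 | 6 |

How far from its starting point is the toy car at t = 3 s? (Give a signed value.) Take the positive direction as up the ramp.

15.5 cm

Net displacement equals the area under the velocity-time graph (areas below the axis count negative).
0–1 s: ½(-11 + 10)(1) = -0.5 cm
1–3 s: ½(10 + 6)(2) = 16 cm
Net displacement = 15.5 cm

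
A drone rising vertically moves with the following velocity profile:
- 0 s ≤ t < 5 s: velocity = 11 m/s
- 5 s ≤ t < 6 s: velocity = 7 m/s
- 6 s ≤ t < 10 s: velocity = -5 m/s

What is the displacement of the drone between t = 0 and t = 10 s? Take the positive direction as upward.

Displacement is the signed area under the v-t curve.
0–5 s: 11 × 5 = 55 m
5–6 s: 7 × 1 = 7 m
6–10 s: -5 × 4 = -20 m
Net displacement = 42 m

42 m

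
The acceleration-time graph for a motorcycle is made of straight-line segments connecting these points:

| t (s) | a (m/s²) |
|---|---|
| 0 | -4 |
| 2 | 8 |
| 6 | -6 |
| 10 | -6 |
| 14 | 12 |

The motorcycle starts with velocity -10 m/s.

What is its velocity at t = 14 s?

Δv equals the area under the a-t graph; then v = v₀ + Δv.
0–2 s: ½(-4 + 8)(2) = 4 m/s
2–6 s: ½(8 + -6)(4) = 4 m/s
6–10 s: -6 × 4 = -24 m/s
10–14 s: ½(-6 + 12)(4) = 12 m/s
Δv = -4 m/s, so v(14) = -10 + (-4) = -14 m/s.

-14 m/s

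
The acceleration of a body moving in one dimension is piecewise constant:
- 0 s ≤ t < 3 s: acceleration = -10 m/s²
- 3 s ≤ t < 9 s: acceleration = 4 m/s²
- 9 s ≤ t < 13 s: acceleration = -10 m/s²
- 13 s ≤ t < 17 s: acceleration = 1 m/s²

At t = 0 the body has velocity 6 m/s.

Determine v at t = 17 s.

-36 m/s

Δv equals the area under the a-t graph; then v = v₀ + Δv.
0–3 s: -10 × 3 = -30 m/s
3–9 s: 4 × 6 = 24 m/s
9–13 s: -10 × 4 = -40 m/s
13–17 s: 1 × 4 = 4 m/s
Δv = -42 m/s, so v(17) = 6 + (-42) = -36 m/s.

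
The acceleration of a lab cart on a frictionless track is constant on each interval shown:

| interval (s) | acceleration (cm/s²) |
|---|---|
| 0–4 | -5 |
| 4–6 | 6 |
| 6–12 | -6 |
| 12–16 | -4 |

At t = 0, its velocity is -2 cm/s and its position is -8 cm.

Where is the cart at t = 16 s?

-472 cm

On each constant-a segment, Δv = aΔt and Δx = v₀Δt + ½aΔt²; chain segment to segment.
0–4 s: v starts -2 cm/s; Δx = -2·4 + ½·-5·4² = -48 cm; v ends -22 cm/s.
4–6 s: v starts -22 cm/s; Δx = -22·2 + ½·6·2² = -32 cm; v ends -10 cm/s.
6–12 s: v starts -10 cm/s; Δx = -10·6 + ½·-6·6² = -168 cm; v ends -46 cm/s.
12–16 s: v starts -46 cm/s; Δx = -46·4 + ½·-4·4² = -216 cm; v ends -62 cm/s.
x(16) = -8 + Σ Δx = -472 cm.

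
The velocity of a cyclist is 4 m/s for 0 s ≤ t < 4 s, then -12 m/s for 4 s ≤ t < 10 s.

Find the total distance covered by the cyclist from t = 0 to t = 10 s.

Total distance travelled is ∫|v| dt — sum the magnitudes of each area piece.
0–4 s: |4| × 4 = 16 m
4–10 s: |-12| × 6 = 72 m
Total distance = 88 m

88 m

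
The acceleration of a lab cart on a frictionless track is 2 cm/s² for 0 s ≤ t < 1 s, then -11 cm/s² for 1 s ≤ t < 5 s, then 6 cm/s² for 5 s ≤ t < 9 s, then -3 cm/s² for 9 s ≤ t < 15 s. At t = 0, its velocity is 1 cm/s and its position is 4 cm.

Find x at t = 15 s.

On each constant-a segment, Δv = aΔt and Δx = v₀Δt + ½aΔt²; chain segment to segment.
0–1 s: v starts 1 cm/s; Δx = 1·1 + ½·2·1² = 2 cm; v ends 3 cm/s.
1–5 s: v starts 3 cm/s; Δx = 3·4 + ½·-11·4² = -76 cm; v ends -41 cm/s.
5–9 s: v starts -41 cm/s; Δx = -41·4 + ½·6·4² = -116 cm; v ends -17 cm/s.
9–15 s: v starts -17 cm/s; Δx = -17·6 + ½·-3·6² = -156 cm; v ends -35 cm/s.
x(15) = 4 + Σ Δx = -342 cm.

-342 cm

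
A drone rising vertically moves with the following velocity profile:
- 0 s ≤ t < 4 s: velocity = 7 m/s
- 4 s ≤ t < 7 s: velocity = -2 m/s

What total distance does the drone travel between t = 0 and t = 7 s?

34 m

Distance (not displacement) is the total path length: add the absolute areas under v-t.
0–4 s: |7| × 4 = 28 m
4–7 s: |-2| × 3 = 6 m
Total distance = 34 m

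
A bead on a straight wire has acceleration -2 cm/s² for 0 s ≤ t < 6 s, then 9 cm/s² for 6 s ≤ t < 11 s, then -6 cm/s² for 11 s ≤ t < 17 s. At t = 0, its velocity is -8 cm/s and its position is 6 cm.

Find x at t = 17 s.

-23.5 cm

On each constant-a segment, Δv = aΔt and Δx = v₀Δt + ½aΔt²; chain segment to segment.
0–6 s: v starts -8 cm/s; Δx = -8·6 + ½·-2·6² = -84 cm; v ends -20 cm/s.
6–11 s: v starts -20 cm/s; Δx = -20·5 + ½·9·5² = 12.5 cm; v ends 25 cm/s.
11–17 s: v starts 25 cm/s; Δx = 25·6 + ½·-6·6² = 42 cm; v ends -11 cm/s.
x(17) = 6 + Σ Δx = -23.5 cm.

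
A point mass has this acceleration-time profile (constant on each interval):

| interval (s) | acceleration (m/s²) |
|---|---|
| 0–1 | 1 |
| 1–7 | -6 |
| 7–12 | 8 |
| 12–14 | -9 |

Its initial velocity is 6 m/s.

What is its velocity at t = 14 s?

-7 m/s

Δv equals the area under the a-t graph; then v = v₀ + Δv.
0–1 s: 1 × 1 = 1 m/s
1–7 s: -6 × 6 = -36 m/s
7–12 s: 8 × 5 = 40 m/s
12–14 s: -9 × 2 = -18 m/s
Δv = -13 m/s, so v(14) = 6 + (-13) = -7 m/s.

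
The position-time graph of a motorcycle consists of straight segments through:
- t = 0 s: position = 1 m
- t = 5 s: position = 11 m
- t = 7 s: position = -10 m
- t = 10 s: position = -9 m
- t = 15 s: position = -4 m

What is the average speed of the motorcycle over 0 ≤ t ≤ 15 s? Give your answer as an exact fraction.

Average speed = (total path length)/(elapsed time); on a piecewise-linear x-t graph the path length is Σ|Δx|.
0–5 s: |Δx| = |11 − 1| = 10 m
5–7 s: |Δx| = |-10 − 11| = 21 m
7–10 s: |Δx| = |-9 − -10| = 1 m
10–15 s: |Δx| = |-4 − -9| = 5 m
Total path = 37 m; average speed = 37/15 = 37/15 m/s.

37/15 m/s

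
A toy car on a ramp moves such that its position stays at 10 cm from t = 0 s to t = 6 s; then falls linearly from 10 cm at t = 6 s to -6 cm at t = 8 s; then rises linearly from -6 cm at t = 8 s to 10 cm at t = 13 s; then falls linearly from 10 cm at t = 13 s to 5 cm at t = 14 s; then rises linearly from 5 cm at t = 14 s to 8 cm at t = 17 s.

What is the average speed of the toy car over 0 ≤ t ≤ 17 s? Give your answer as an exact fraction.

40/17 cm/s

Average speed = (total path length)/(elapsed time); on a piecewise-linear x-t graph the path length is Σ|Δx|.
0–6 s: |Δx| = |10 − 10| = 0 cm
6–8 s: |Δx| = |-6 − 10| = 16 cm
8–13 s: |Δx| = |10 − -6| = 16 cm
13–14 s: |Δx| = |5 − 10| = 5 cm
14–17 s: |Δx| = |8 − 5| = 3 cm
Total path = 40 cm; average speed = 40/17 = 40/17 cm/s.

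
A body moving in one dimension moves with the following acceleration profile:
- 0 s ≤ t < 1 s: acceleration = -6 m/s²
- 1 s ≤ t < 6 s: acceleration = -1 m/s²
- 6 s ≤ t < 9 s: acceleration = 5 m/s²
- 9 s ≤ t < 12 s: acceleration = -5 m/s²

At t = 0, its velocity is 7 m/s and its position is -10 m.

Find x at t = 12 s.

7.5 m

On each constant-a segment, Δv = aΔt and Δx = v₀Δt + ½aΔt²; chain segment to segment.
0–1 s: v starts 7 m/s; Δx = 7·1 + ½·-6·1² = 4 m; v ends 1 m/s.
1–6 s: v starts 1 m/s; Δx = 1·5 + ½·-1·5² = -7.5 m; v ends -4 m/s.
6–9 s: v starts -4 m/s; Δx = -4·3 + ½·5·3² = 10.5 m; v ends 11 m/s.
9–12 s: v starts 11 m/s; Δx = 11·3 + ½·-5·3² = 10.5 m; v ends -4 m/s.
x(12) = -10 + Σ Δx = 7.5 m.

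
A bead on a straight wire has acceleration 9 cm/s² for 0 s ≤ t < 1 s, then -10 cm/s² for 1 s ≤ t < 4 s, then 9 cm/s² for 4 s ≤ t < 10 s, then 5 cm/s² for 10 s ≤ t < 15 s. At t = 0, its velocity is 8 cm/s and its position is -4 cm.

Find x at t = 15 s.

366 cm

On each constant-a segment, Δv = aΔt and Δx = v₀Δt + ½aΔt²; chain segment to segment.
0–1 s: v starts 8 cm/s; Δx = 8·1 + ½·9·1² = 12.5 cm; v ends 17 cm/s.
1–4 s: v starts 17 cm/s; Δx = 17·3 + ½·-10·3² = 6 cm; v ends -13 cm/s.
4–10 s: v starts -13 cm/s; Δx = -13·6 + ½·9·6² = 84 cm; v ends 41 cm/s.
10–15 s: v starts 41 cm/s; Δx = 41·5 + ½·5·5² = 267.5 cm; v ends 66 cm/s.
x(15) = -4 + Σ Δx = 366 cm.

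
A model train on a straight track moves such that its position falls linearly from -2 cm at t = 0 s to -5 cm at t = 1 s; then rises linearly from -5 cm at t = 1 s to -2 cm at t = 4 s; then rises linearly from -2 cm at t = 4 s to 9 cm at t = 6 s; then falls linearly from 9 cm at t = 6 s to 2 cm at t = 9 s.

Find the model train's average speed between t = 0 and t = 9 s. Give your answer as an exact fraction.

8/3 cm/s

Average speed = (total path length)/(elapsed time); on a piecewise-linear x-t graph the path length is Σ|Δx|.
0–1 s: |Δx| = |-5 − -2| = 3 cm
1–4 s: |Δx| = |-2 − -5| = 3 cm
4–6 s: |Δx| = |9 − -2| = 11 cm
6–9 s: |Δx| = |2 − 9| = 7 cm
Total path = 24 cm; average speed = 24/9 = 8/3 cm/s.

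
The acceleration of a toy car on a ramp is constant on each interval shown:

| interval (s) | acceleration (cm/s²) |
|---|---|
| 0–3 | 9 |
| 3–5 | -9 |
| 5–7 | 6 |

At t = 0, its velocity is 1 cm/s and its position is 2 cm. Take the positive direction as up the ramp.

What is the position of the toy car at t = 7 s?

On each constant-a segment, Δv = aΔt and Δx = v₀Δt + ½aΔt²; chain segment to segment.
0–3 s: v starts 1 cm/s; Δx = 1·3 + ½·9·3² = 43.5 cm; v ends 28 cm/s.
3–5 s: v starts 28 cm/s; Δx = 28·2 + ½·-9·2² = 38 cm; v ends 10 cm/s.
5–7 s: v starts 10 cm/s; Δx = 10·2 + ½·6·2² = 32 cm; v ends 22 cm/s.
x(7) = 2 + Σ Δx = 115.5 cm.

115.5 cm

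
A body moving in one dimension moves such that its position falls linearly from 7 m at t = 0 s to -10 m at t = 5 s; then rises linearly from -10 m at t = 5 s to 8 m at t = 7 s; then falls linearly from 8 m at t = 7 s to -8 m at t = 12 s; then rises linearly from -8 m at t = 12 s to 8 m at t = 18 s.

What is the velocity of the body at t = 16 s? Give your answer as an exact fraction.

Velocity is the slope of the x-t graph on 12–18 s: (8 − -8)/(18 − 12) = 8/3 m/s.

8/3 m/s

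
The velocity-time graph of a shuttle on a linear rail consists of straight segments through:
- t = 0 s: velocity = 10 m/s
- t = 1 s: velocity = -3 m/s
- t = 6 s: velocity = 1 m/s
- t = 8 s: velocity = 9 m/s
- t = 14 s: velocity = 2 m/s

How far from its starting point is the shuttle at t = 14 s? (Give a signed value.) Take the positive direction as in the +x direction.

Net displacement equals the area under the velocity-time graph (areas below the axis count negative).
0–1 s: ½(10 + -3)(1) = 3.5 m
1–6 s: ½(-3 + 1)(5) = -5 m
6–8 s: ½(1 + 9)(2) = 10 m
8–14 s: ½(9 + 2)(6) = 33 m
Net displacement = 41.5 m

41.5 m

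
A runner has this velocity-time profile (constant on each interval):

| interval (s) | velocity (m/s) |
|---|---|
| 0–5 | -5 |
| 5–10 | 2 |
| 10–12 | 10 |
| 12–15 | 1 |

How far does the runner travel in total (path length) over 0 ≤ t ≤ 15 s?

Total distance travelled is ∫|v| dt — sum the magnitudes of each area piece.
0–5 s: |-5| × 5 = 25 m
5–10 s: |2| × 5 = 10 m
10–12 s: |10| × 2 = 20 m
12–15 s: |1| × 3 = 3 m
Total distance = 58 m

58 m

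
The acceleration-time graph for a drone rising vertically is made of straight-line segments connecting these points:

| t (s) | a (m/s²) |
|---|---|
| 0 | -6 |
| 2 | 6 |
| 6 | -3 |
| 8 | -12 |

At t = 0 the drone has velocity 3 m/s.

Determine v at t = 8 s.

Δv equals the area under the a-t graph; then v = v₀ + Δv.
0–2 s: ½(-6 + 6)(2) = 0 m/s
2–6 s: ½(6 + -3)(4) = 6 m/s
6–8 s: ½(-3 + -12)(2) = -15 m/s
Δv = -9 m/s, so v(8) = 3 + (-9) = -6 m/s.

-6 m/s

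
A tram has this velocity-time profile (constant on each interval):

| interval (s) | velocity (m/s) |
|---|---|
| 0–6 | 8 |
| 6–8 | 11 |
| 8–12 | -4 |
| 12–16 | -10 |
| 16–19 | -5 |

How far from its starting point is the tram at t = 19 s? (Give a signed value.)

-1 m

Displacement is the signed area under the v-t curve.
0–6 s: 8 × 6 = 48 m
6–8 s: 11 × 2 = 22 m
8–12 s: -4 × 4 = -16 m
12–16 s: -10 × 4 = -40 m
16–19 s: -5 × 3 = -15 m
Net displacement = -1 m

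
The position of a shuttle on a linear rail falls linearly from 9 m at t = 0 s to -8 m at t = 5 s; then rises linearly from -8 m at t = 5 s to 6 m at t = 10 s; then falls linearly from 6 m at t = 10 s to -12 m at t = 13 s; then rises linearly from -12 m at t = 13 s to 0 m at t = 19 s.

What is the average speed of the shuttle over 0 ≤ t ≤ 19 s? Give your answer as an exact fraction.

Average speed = (total path length)/(elapsed time); on a piecewise-linear x-t graph the path length is Σ|Δx|.
0–5 s: |Δx| = |-8 − 9| = 17 m
5–10 s: |Δx| = |6 − -8| = 14 m
10–13 s: |Δx| = |-12 − 6| = 18 m
13–19 s: |Δx| = |0 − -12| = 12 m
Total path = 61 m; average speed = 61/19 = 61/19 m/s.

61/19 m/s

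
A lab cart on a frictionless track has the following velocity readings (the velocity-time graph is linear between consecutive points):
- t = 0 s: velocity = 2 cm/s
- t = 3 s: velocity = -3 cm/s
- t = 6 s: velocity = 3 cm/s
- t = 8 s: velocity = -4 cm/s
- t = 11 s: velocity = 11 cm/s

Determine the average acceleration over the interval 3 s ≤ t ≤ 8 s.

Average acceleration = Δv/Δt = (-4 − -3)/(8 − 3) = -0.2 cm/s².

-0.2 cm/s²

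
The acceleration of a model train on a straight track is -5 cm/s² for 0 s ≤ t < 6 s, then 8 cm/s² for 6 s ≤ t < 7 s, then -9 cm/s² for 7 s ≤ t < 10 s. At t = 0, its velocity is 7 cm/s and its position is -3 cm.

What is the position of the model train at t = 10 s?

-155.5 cm

On each constant-a segment, Δv = aΔt and Δx = v₀Δt + ½aΔt²; chain segment to segment.
0–6 s: v starts 7 cm/s; Δx = 7·6 + ½·-5·6² = -48 cm; v ends -23 cm/s.
6–7 s: v starts -23 cm/s; Δx = -23·1 + ½·8·1² = -19 cm; v ends -15 cm/s.
7–10 s: v starts -15 cm/s; Δx = -15·3 + ½·-9·3² = -85.5 cm; v ends -42 cm/s.
x(10) = -3 + Σ Δx = -155.5 cm.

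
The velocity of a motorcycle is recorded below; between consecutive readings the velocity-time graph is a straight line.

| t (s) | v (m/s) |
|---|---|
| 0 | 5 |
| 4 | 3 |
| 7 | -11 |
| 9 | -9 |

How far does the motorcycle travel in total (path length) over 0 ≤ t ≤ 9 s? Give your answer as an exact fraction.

699/14 m

Total distance travelled is ∫|v| dt — sum the magnitudes of each area piece.
0–4 s: |½(5 + 3)(4)| = 16 m
4–7 s: v = 0 at t = 65/14 s; triangle areas 27/28 + 363/28 = 195/14 m
7–9 s: |½(-11 + -9)(2)| = 20 m
Total distance = 699/14 m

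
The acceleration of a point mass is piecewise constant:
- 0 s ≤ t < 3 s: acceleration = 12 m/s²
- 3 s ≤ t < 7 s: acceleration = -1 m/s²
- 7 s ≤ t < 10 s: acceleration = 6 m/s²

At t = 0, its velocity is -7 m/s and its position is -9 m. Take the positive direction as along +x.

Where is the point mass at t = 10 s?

On each constant-a segment, Δv = aΔt and Δx = v₀Δt + ½aΔt²; chain segment to segment.
0–3 s: v starts -7 m/s; Δx = -7·3 + ½·12·3² = 33 m; v ends 29 m/s.
3–7 s: v starts 29 m/s; Δx = 29·4 + ½·-1·4² = 108 m; v ends 25 m/s.
7–10 s: v starts 25 m/s; Δx = 25·3 + ½·6·3² = 102 m; v ends 43 m/s.
x(10) = -9 + Σ Δx = 234 m.

234 m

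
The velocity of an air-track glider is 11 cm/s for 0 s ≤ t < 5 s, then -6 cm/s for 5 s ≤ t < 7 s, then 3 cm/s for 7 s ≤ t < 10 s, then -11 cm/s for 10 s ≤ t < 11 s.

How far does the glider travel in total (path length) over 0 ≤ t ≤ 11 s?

Distance (not displacement) is the total path length: add the absolute areas under v-t.
0–5 s: |11| × 5 = 55 cm
5–7 s: |-6| × 2 = 12 cm
7–10 s: |3| × 3 = 9 cm
10–11 s: |-11| × 1 = 11 cm
Total distance = 87 cm

87 cm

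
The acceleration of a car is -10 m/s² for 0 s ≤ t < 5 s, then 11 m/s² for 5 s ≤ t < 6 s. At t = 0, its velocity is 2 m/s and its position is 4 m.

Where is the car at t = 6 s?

On each constant-a segment, Δv = aΔt and Δx = v₀Δt + ½aΔt²; chain segment to segment.
0–5 s: v starts 2 m/s; Δx = 2·5 + ½·-10·5² = -115 m; v ends -48 m/s.
5–6 s: v starts -48 m/s; Δx = -48·1 + ½·11·1² = -42.5 m; v ends -37 m/s.
x(6) = 4 + Σ Δx = -153.5 m.

-153.5 m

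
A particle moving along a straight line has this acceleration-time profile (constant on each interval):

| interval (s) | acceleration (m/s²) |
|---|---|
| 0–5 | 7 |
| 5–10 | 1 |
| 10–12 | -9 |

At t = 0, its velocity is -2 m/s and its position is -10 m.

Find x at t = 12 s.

303 m

On each constant-a segment, Δv = aΔt and Δx = v₀Δt + ½aΔt²; chain segment to segment.
0–5 s: v starts -2 m/s; Δx = -2·5 + ½·7·5² = 77.5 m; v ends 33 m/s.
5–10 s: v starts 33 m/s; Δx = 33·5 + ½·1·5² = 177.5 m; v ends 38 m/s.
10–12 s: v starts 38 m/s; Δx = 38·2 + ½·-9·2² = 58 m; v ends 20 m/s.
x(12) = -10 + Σ Δx = 303 m.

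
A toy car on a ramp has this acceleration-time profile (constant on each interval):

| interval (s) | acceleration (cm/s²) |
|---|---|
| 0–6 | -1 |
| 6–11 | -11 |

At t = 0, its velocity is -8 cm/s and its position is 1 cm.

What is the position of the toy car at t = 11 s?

On each constant-a segment, Δv = aΔt and Δx = v₀Δt + ½aΔt²; chain segment to segment.
0–6 s: v starts -8 cm/s; Δx = -8·6 + ½·-1·6² = -66 cm; v ends -14 cm/s.
6–11 s: v starts -14 cm/s; Δx = -14·5 + ½·-11·5² = -207.5 cm; v ends -69 cm/s.
x(11) = 1 + Σ Δx = -272.5 cm.

-272.5 cm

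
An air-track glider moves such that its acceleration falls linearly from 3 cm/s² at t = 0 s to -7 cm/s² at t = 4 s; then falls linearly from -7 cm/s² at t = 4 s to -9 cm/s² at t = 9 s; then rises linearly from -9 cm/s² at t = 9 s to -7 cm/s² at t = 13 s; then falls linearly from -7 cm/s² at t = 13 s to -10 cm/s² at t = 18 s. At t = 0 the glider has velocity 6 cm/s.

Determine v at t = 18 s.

-116.5 cm/s

Δv equals the area under the a-t graph; then v = v₀ + Δv.
0–4 s: ½(3 + -7)(4) = -8 cm/s
4–9 s: ½(-7 + -9)(5) = -40 cm/s
9–13 s: ½(-9 + -7)(4) = -32 cm/s
13–18 s: ½(-7 + -10)(5) = -42.5 cm/s
Δv = -122.5 cm/s, so v(18) = 6 + (-122.5) = -116.5 cm/s.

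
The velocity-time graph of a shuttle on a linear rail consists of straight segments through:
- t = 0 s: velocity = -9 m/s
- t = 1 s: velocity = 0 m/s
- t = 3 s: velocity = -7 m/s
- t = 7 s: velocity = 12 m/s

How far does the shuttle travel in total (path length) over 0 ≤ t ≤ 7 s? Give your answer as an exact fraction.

Total distance travelled is ∫|v| dt — sum the magnitudes of each area piece.
0–1 s: |½(-9 + 0)(1)| = 4.5 m
1–3 s: |½(0 + -7)(2)| = 7 m
3–7 s: v = 0 at t = 85/19 s; triangle areas 98/19 + 288/19 = 386/19 m
Total distance = 1209/38 m

1209/38 m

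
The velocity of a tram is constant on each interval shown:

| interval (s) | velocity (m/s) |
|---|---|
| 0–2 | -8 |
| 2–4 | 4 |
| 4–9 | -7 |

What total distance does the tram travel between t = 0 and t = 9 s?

Distance (not displacement) is the total path length: add the absolute areas under v-t.
0–2 s: |-8| × 2 = 16 m
2–4 s: |4| × 2 = 8 m
4–9 s: |-7| × 5 = 35 m
Total distance = 59 m

59 m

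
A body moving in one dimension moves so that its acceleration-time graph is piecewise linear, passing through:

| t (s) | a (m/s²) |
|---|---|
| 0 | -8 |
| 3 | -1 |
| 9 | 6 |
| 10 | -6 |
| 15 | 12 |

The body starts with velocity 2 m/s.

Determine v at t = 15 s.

Δv equals the area under the a-t graph; then v = v₀ + Δv.
0–3 s: ½(-8 + -1)(3) = -13.5 m/s
3–9 s: ½(-1 + 6)(6) = 15 m/s
9–10 s: ½(6 + -6)(1) = 0 m/s
10–15 s: ½(-6 + 12)(5) = 15 m/s
Δv = 16.5 m/s, so v(15) = 2 + (16.5) = 18.5 m/s.

18.5 m/s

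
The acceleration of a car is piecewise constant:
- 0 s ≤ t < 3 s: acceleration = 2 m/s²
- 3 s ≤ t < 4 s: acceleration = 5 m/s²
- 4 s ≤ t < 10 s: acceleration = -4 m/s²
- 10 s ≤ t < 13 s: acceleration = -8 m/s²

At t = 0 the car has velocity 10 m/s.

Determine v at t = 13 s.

Δv equals the area under the a-t graph; then v = v₀ + Δv.
0–3 s: 2 × 3 = 6 m/s
3–4 s: 5 × 1 = 5 m/s
4–10 s: -4 × 6 = -24 m/s
10–13 s: -8 × 3 = -24 m/s
Δv = -37 m/s, so v(13) = 10 + (-37) = -27 m/s.

-27 m/s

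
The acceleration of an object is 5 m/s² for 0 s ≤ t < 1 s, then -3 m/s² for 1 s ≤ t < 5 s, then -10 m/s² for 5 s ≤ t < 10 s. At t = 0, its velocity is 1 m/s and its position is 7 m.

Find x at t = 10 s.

On each constant-a segment, Δv = aΔt and Δx = v₀Δt + ½aΔt²; chain segment to segment.
0–1 s: v starts 1 m/s; Δx = 1·1 + ½·5·1² = 3.5 m; v ends 6 m/s.
1–5 s: v starts 6 m/s; Δx = 6·4 + ½·-3·4² = 0 m; v ends -6 m/s.
5–10 s: v starts -6 m/s; Δx = -6·5 + ½·-10·5² = -155 m; v ends -56 m/s.
x(10) = 7 + Σ Δx = -144.5 m.

-144.5 m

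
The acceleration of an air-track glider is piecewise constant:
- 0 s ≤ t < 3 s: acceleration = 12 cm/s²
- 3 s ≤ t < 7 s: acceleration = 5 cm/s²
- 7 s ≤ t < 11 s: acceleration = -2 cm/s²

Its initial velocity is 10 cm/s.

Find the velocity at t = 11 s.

Δv equals the area under the a-t graph; then v = v₀ + Δv.
0–3 s: 12 × 3 = 36 cm/s
3–7 s: 5 × 4 = 20 cm/s
7–11 s: -2 × 4 = -8 cm/s
Δv = 48 cm/s, so v(11) = 10 + (48) = 58 cm/s.

58 cm/s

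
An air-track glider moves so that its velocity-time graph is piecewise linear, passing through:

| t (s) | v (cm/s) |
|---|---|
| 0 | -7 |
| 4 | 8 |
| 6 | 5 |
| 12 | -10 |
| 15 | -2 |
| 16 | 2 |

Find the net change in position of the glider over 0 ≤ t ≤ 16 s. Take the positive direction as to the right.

-18 cm

Net displacement equals the area under the velocity-time graph (areas below the axis count negative).
0–4 s: ½(-7 + 8)(4) = 2 cm
4–6 s: ½(8 + 5)(2) = 13 cm
6–12 s: ½(5 + -10)(6) = -15 cm
12–15 s: ½(-10 + -2)(3) = -18 cm
15–16 s: ½(-2 + 2)(1) = 0 cm
Net displacement = -18 cm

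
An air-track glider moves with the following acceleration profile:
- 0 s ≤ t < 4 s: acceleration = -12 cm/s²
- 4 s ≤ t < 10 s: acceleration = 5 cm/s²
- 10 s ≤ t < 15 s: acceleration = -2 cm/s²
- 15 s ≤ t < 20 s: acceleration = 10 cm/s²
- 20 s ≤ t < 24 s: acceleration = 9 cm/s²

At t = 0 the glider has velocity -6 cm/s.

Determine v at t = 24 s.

Δv equals the area under the a-t graph; then v = v₀ + Δv.
0–4 s: -12 × 4 = -48 cm/s
4–10 s: 5 × 6 = 30 cm/s
10–15 s: -2 × 5 = -10 cm/s
15–20 s: 10 × 5 = 50 cm/s
20–24 s: 9 × 4 = 36 cm/s
Δv = 58 cm/s, so v(24) = -6 + (58) = 52 cm/s.

52 cm/s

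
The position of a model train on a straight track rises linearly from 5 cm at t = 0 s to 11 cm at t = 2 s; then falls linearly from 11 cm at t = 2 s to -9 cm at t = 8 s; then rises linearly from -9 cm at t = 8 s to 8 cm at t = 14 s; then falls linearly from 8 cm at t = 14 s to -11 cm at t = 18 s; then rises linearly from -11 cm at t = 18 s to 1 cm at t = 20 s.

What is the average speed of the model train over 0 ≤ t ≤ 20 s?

Average speed = (total path length)/(elapsed time); on a piecewise-linear x-t graph the path length is Σ|Δx|.
0–2 s: |Δx| = |11 − 5| = 6 cm
2–8 s: |Δx| = |-9 − 11| = 20 cm
8–14 s: |Δx| = |8 − -9| = 17 cm
14–18 s: |Δx| = |-11 − 8| = 19 cm
18–20 s: |Δx| = |1 − -11| = 12 cm
Total path = 74 cm; average speed = 74/20 = 3.7 cm/s.

3.7 cm/s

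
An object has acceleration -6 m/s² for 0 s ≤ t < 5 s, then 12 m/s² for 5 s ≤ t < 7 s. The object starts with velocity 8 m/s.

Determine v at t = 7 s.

2 m/s

Δv equals the area under the a-t graph; then v = v₀ + Δv.
0–5 s: -6 × 5 = -30 m/s
5–7 s: 12 × 2 = 24 m/s
Δv = -6 m/s, so v(7) = 8 + (-6) = 2 m/s.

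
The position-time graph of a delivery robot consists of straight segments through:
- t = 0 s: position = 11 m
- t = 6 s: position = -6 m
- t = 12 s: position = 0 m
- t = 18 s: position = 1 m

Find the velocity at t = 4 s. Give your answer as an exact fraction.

Velocity is the slope of the x-t graph on 0–6 s: (-6 − 11)/(6 − 0) = -17/6 m/s.

-17/6 m/s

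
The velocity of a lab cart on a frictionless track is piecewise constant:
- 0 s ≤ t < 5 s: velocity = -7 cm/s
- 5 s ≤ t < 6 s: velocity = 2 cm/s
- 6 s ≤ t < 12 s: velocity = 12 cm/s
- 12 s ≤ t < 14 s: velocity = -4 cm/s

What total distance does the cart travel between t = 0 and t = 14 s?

Total distance travelled is ∫|v| dt — sum the magnitudes of each area piece.
0–5 s: |-7| × 5 = 35 cm
5–6 s: |2| × 1 = 2 cm
6–12 s: |12| × 6 = 72 cm
12–14 s: |-4| × 2 = 8 cm
Total distance = 117 cm

117 cm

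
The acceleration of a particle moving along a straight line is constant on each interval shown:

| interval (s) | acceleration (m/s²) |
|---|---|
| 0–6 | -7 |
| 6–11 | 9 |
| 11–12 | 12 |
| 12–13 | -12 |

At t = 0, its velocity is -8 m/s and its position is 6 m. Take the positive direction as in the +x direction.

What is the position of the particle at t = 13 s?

On each constant-a segment, Δv = aΔt and Δx = v₀Δt + ½aΔt²; chain segment to segment.
0–6 s: v starts -8 m/s; Δx = -8·6 + ½·-7·6² = -174 m; v ends -50 m/s.
6–11 s: v starts -50 m/s; Δx = -50·5 + ½·9·5² = -137.5 m; v ends -5 m/s.
11–12 s: v starts -5 m/s; Δx = -5·1 + ½·12·1² = 1 m; v ends 7 m/s.
12–13 s: v starts 7 m/s; Δx = 7·1 + ½·-12·1² = 1 m; v ends -5 m/s.
x(13) = 6 + Σ Δx = -303.5 m.

-303.5 m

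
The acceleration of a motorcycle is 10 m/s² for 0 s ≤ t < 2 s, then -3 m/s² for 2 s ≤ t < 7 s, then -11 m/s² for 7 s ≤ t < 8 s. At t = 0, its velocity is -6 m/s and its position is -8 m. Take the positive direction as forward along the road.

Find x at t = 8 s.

26 m

On each constant-a segment, Δv = aΔt and Δx = v₀Δt + ½aΔt²; chain segment to segment.
0–2 s: v starts -6 m/s; Δx = -6·2 + ½·10·2² = 8 m; v ends 14 m/s.
2–7 s: v starts 14 m/s; Δx = 14·5 + ½·-3·5² = 32.5 m; v ends -1 m/s.
7–8 s: v starts -1 m/s; Δx = -1·1 + ½·-11·1² = -6.5 m; v ends -12 m/s.
x(8) = -8 + Σ Δx = 26 m.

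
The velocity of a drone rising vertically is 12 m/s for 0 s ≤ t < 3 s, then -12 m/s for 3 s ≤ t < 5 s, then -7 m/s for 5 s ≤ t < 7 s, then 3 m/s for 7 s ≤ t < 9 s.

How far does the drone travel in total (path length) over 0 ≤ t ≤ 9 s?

80 m

Total distance travelled is ∫|v| dt — sum the magnitudes of each area piece.
0–3 s: |12| × 3 = 36 m
3–5 s: |-12| × 2 = 24 m
5–7 s: |-7| × 2 = 14 m
7–9 s: |3| × 2 = 6 m
Total distance = 80 m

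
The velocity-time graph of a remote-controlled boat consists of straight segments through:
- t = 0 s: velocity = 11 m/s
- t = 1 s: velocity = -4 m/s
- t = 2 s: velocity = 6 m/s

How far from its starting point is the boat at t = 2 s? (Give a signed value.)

Displacement is the signed area under the v-t curve.
0–1 s: ½(11 + -4)(1) = 3.5 m
1–2 s: ½(-4 + 6)(1) = 1 m
Net displacement = 4.5 m

4.5 m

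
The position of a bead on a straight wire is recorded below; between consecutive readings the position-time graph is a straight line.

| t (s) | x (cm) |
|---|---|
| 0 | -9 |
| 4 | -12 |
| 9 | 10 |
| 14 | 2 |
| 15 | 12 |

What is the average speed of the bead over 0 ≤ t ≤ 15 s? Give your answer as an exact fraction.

43/15 cm/s

Average speed = (total path length)/(elapsed time); on a piecewise-linear x-t graph the path length is Σ|Δx|.
0–4 s: |Δx| = |-12 − -9| = 3 cm
4–9 s: |Δx| = |10 − -12| = 22 cm
9–14 s: |Δx| = |2 − 10| = 8 cm
14–15 s: |Δx| = |12 − 2| = 10 cm
Total path = 43 cm; average speed = 43/15 = 43/15 cm/s.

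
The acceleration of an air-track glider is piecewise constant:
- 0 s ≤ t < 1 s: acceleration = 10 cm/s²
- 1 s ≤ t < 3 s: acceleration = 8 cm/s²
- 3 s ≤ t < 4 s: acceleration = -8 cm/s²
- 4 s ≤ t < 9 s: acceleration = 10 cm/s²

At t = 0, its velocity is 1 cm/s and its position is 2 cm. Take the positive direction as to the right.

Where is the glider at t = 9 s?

On each constant-a segment, Δv = aΔt and Δx = v₀Δt + ½aΔt²; chain segment to segment.
0–1 s: v starts 1 cm/s; Δx = 1·1 + ½·10·1² = 6 cm; v ends 11 cm/s.
1–3 s: v starts 11 cm/s; Δx = 11·2 + ½·8·2² = 38 cm; v ends 27 cm/s.
3–4 s: v starts 27 cm/s; Δx = 27·1 + ½·-8·1² = 23 cm; v ends 19 cm/s.
4–9 s: v starts 19 cm/s; Δx = 19·5 + ½·10·5² = 220 cm; v ends 69 cm/s.
x(9) = 2 + Σ Δx = 289 cm.

289 cm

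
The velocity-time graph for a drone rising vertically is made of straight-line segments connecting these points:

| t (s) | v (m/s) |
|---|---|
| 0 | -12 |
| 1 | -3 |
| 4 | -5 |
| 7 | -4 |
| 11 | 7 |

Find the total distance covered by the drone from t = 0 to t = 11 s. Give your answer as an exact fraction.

Distance (not displacement) is the total path length: add the absolute areas under v-t.
0–1 s: |½(-12 + -3)(1)| = 7.5 m
1–4 s: |½(-3 + -5)(3)| = 12 m
4–7 s: |½(-5 + -4)(3)| = 13.5 m
7–11 s: v = 0 at t = 93/11 s; triangle areas 32/11 + 98/11 = 130/11 m
Total distance = 493/11 m

493/11 m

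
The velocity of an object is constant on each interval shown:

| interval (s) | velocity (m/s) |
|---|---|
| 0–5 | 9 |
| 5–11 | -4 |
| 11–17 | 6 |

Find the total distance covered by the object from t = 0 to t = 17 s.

105 m

Distance (not displacement) is the total path length: add the absolute areas under v-t.
0–5 s: |9| × 5 = 45 m
5–11 s: |-4| × 6 = 24 m
11–17 s: |6| × 6 = 36 m
Total distance = 105 m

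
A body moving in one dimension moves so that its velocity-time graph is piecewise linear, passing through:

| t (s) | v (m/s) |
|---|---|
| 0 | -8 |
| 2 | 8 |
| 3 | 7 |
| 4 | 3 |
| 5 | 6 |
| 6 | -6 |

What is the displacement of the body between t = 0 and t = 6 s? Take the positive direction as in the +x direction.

Displacement is the signed area under the v-t curve.
0–2 s: ½(-8 + 8)(2) = 0 m
2–3 s: ½(8 + 7)(1) = 7.5 m
3–4 s: ½(7 + 3)(1) = 5 m
4–5 s: ½(3 + 6)(1) = 4.5 m
5–6 s: ½(6 + -6)(1) = 0 m
Net displacement = 17 m

17 m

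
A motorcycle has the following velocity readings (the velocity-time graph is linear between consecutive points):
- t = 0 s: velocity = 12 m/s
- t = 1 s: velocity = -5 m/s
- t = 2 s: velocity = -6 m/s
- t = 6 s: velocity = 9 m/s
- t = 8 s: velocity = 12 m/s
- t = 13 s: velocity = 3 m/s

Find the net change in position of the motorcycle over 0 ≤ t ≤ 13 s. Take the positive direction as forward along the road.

62.5 m

Displacement is the signed area under the v-t curve.
0–1 s: ½(12 + -5)(1) = 3.5 m
1–2 s: ½(-5 + -6)(1) = -5.5 m
2–6 s: ½(-6 + 9)(4) = 6 m
6–8 s: ½(9 + 12)(2) = 21 m
8–13 s: ½(12 + 3)(5) = 37.5 m
Net displacement = 62.5 m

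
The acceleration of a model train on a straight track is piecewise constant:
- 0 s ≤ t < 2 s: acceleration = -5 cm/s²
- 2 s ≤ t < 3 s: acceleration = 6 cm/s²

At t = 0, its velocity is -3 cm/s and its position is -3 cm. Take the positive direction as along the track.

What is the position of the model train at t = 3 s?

On each constant-a segment, Δv = aΔt and Δx = v₀Δt + ½aΔt²; chain segment to segment.
0–2 s: v starts -3 cm/s; Δx = -3·2 + ½·-5·2² = -16 cm; v ends -13 cm/s.
2–3 s: v starts -13 cm/s; Δx = -13·1 + ½·6·1² = -10 cm; v ends -7 cm/s.
x(3) = -3 + Σ Δx = -29 cm.

-29 cm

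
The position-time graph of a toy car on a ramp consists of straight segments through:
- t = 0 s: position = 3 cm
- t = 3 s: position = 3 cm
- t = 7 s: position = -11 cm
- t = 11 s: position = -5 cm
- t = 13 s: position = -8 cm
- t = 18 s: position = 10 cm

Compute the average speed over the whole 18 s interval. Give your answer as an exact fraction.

Average speed = (total path length)/(elapsed time); on a piecewise-linear x-t graph the path length is Σ|Δx|.
0–3 s: |Δx| = |3 − 3| = 0 cm
3–7 s: |Δx| = |-11 − 3| = 14 cm
7–11 s: |Δx| = |-5 − -11| = 6 cm
11–13 s: |Δx| = |-8 − -5| = 3 cm
13–18 s: |Δx| = |10 − -8| = 18 cm
Total path = 41 cm; average speed = 41/18 = 41/18 cm/s.

41/18 cm/s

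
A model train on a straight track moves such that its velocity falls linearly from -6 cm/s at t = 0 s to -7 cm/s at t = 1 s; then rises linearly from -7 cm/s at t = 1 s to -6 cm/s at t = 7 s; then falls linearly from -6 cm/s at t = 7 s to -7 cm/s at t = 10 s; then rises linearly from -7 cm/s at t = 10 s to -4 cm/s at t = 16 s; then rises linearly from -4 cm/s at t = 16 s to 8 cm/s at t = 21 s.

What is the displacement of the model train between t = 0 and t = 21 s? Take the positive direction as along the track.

Net displacement equals the area under the velocity-time graph (areas below the axis count negative).
0–1 s: ½(-6 + -7)(1) = -6.5 cm
1–7 s: ½(-7 + -6)(6) = -39 cm
7–10 s: ½(-6 + -7)(3) = -19.5 cm
10–16 s: ½(-7 + -4)(6) = -33 cm
16–21 s: ½(-4 + 8)(5) = 10 cm
Net displacement = -88 cm

-88 cm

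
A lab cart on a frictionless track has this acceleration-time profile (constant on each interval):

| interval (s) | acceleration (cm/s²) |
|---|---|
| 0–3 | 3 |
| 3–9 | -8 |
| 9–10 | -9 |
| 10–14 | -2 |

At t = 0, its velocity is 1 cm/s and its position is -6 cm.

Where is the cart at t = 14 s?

On each constant-a segment, Δv = aΔt and Δx = v₀Δt + ½aΔt²; chain segment to segment.
0–3 s: v starts 1 cm/s; Δx = 1·3 + ½·3·3² = 16.5 cm; v ends 10 cm/s.
3–9 s: v starts 10 cm/s; Δx = 10·6 + ½·-8·6² = -84 cm; v ends -38 cm/s.
9–10 s: v starts -38 cm/s; Δx = -38·1 + ½·-9·1² = -42.5 cm; v ends -47 cm/s.
10–14 s: v starts -47 cm/s; Δx = -47·4 + ½·-2·4² = -204 cm; v ends -55 cm/s.
x(14) = -6 + Σ Δx = -320 cm.

-320 cm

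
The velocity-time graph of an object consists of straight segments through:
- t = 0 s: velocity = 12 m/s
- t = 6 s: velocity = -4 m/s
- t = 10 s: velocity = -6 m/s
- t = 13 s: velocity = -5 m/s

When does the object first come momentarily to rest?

t = 4.5 s

v changes sign on 0–6 s (from 12 to -4); the graph is linear there, so v = 0 at t = 0 + (-12)·(6 − 0)/(-4 − 12) = 4.5 s.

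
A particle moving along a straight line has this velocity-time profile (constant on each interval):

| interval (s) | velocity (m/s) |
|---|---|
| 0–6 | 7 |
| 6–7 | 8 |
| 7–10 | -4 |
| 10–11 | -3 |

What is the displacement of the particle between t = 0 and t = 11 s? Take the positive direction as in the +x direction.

Displacement is the signed area under the v-t curve.
0–6 s: 7 × 6 = 42 m
6–7 s: 8 × 1 = 8 m
7–10 s: -4 × 3 = -12 m
10–11 s: -3 × 1 = -3 m
Net displacement = 35 m

35 m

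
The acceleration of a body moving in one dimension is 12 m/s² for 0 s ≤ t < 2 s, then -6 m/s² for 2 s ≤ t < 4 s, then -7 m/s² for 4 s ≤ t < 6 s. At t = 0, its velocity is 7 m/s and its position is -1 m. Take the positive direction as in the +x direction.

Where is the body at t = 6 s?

On each constant-a segment, Δv = aΔt and Δx = v₀Δt + ½aΔt²; chain segment to segment.
0–2 s: v starts 7 m/s; Δx = 7·2 + ½·12·2² = 38 m; v ends 31 m/s.
2–4 s: v starts 31 m/s; Δx = 31·2 + ½·-6·2² = 50 m; v ends 19 m/s.
4–6 s: v starts 19 m/s; Δx = 19·2 + ½·-7·2² = 24 m; v ends 5 m/s.
x(6) = -1 + Σ Δx = 111 m.

111 m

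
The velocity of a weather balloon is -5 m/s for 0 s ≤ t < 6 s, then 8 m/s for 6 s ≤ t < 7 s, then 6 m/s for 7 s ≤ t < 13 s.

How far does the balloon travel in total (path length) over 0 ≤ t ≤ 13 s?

74 m

Distance (not displacement) is the total path length: add the absolute areas under v-t.
0–6 s: |-5| × 6 = 30 m
6–7 s: |8| × 1 = 8 m
7–13 s: |6| × 6 = 36 m
Total distance = 74 m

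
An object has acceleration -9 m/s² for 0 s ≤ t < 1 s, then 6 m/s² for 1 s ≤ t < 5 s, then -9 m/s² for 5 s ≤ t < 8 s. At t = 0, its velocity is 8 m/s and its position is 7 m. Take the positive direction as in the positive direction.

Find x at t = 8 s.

On each constant-a segment, Δv = aΔt and Δx = v₀Δt + ½aΔt²; chain segment to segment.
0–1 s: v starts 8 m/s; Δx = 8·1 + ½·-9·1² = 3.5 m; v ends -1 m/s.
1–5 s: v starts -1 m/s; Δx = -1·4 + ½·6·4² = 44 m; v ends 23 m/s.
5–8 s: v starts 23 m/s; Δx = 23·3 + ½·-9·3² = 28.5 m; v ends -4 m/s.
x(8) = 7 + Σ Δx = 83 m.

83 m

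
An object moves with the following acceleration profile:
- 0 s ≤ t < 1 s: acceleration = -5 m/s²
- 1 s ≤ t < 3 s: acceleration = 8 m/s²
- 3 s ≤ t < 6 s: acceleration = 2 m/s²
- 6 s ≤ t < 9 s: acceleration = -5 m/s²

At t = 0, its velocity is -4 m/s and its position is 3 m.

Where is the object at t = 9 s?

41 m

On each constant-a segment, Δv = aΔt and Δx = v₀Δt + ½aΔt²; chain segment to segment.
0–1 s: v starts -4 m/s; Δx = -4·1 + ½·-5·1² = -6.5 m; v ends -9 m/s.
1–3 s: v starts -9 m/s; Δx = -9·2 + ½·8·2² = -2 m; v ends 7 m/s.
3–6 s: v starts 7 m/s; Δx = 7·3 + ½·2·3² = 30 m; v ends 13 m/s.
6–9 s: v starts 13 m/s; Δx = 13·3 + ½·-5·3² = 16.5 m; v ends -2 m/s.
x(9) = 3 + Σ Δx = 41 m.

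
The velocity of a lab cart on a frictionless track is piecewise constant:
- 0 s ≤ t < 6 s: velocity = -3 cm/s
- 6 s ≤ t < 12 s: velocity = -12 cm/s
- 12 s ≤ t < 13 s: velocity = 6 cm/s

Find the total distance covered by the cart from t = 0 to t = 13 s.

96 cm

Distance (not displacement) is the total path length: add the absolute areas under v-t.
0–6 s: |-3| × 6 = 18 cm
6–12 s: |-12| × 6 = 72 cm
12–13 s: |6| × 1 = 6 cm
Total distance = 96 cm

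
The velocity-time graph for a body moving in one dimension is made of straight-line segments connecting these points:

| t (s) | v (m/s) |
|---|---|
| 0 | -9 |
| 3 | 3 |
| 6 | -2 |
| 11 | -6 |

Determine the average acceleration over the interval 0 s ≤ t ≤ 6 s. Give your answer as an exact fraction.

Average acceleration = Δv/Δt = (-2 − -9)/(6 − 0) = 7/6 m/s².

7/6 m/s²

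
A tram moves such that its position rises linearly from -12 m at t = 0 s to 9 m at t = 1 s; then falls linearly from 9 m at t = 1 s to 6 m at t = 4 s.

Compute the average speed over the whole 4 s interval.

6 m/s

Average speed = (total path length)/(elapsed time); on a piecewise-linear x-t graph the path length is Σ|Δx|.
0–1 s: |Δx| = |9 − -12| = 21 m
1–4 s: |Δx| = |6 − 9| = 3 m
Total path = 24 m; average speed = 24/4 = 6 m/s.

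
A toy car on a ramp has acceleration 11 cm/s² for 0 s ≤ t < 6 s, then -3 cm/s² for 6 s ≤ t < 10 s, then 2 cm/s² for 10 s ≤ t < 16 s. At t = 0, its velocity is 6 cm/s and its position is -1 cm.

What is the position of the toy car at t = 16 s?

893 cm

On each constant-a segment, Δv = aΔt and Δx = v₀Δt + ½aΔt²; chain segment to segment.
0–6 s: v starts 6 cm/s; Δx = 6·6 + ½·11·6² = 234 cm; v ends 72 cm/s.
6–10 s: v starts 72 cm/s; Δx = 72·4 + ½·-3·4² = 264 cm; v ends 60 cm/s.
10–16 s: v starts 60 cm/s; Δx = 60·6 + ½·2·6² = 396 cm; v ends 72 cm/s.
x(16) = -1 + Σ Δx = 893 cm.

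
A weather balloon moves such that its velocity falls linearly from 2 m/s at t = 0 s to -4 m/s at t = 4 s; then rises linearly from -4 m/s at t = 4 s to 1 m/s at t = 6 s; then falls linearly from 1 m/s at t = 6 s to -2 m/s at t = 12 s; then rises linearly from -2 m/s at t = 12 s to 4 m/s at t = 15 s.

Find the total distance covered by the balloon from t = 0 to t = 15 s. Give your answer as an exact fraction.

Total distance travelled is ∫|v| dt — sum the magnitudes of each area piece.
0–4 s: v = 0 at t = 4/3 s; triangle areas 4/3 + 16/3 = 20/3 m
4–6 s: v = 0 at t = 5.6 s; triangle areas 3.2 + 0.2 = 3.4 m
6–12 s: v = 0 at t = 8 s; triangle areas 1 + 4 = 5 m
12–15 s: v = 0 at t = 13 s; triangle areas 1 + 4 = 5 m
Total distance = 301/15 m

301/15 m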